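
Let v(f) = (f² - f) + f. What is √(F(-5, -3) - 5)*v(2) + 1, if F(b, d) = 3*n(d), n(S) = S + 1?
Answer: 1 + 4*I*√11 ≈ 1.0 + 13.266*I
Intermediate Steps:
n(S) = 1 + S
v(f) = f²
F(b, d) = 3 + 3*d (F(b, d) = 3*(1 + d) = 3 + 3*d)
√(F(-5, -3) - 5)*v(2) + 1 = √((3 + 3*(-3)) - 5)*2² + 1 = √((3 - 9) - 5)*4 + 1 = √(-6 - 5)*4 + 1 = √(-11)*4 + 1 = (I*√11)*4 + 1 = 4*I*√11 + 1 = 1 + 4*I*√11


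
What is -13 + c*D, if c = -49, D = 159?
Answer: -7804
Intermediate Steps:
-13 + c*D = -13 - 49*159 = -13 - 7791 = -7804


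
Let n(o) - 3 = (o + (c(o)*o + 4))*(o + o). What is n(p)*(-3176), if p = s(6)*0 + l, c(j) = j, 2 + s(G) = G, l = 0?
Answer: -9528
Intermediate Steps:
s(G) = -2 + G
p = 0 (p = (-2 + 6)*0 + 0 = 4*0 + 0 = 0 + 0 = 0)
n(o) = 3 + 2*o*(4 + o + o**2) (n(o) = 3 + (o + (o*o + 4))*(o + o) = 3 + (o + (o**2 + 4))*(2*o) = 3 + (o + (4 + o**2))*(2*o) = 3 + (4 + o + o**2)*(2*o) = 3 + 2*o*(4 + o + o**2))
n(p)*(-3176) = (3 + 2*0**2 + 2*0**3 + 8*0)*(-3176) = (3 + 2*0 + 2*0 + 0)*(-3176) = (3 + 0 + 0 + 0)*(-3176) = 3*(-3176) = -9528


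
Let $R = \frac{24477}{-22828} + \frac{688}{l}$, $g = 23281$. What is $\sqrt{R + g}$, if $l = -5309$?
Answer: $\frac{\sqrt{85483126511703636365}}{60596926} \approx 152.58$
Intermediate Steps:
$R = - \frac{145654057}{121193852}$ ($R = \frac{24477}{-22828} + \frac{688}{-5309} = 24477 \left(- \frac{1}{22828}\right) + 688 \left(- \frac{1}{5309}\right) = - \frac{24477}{22828} - \frac{688}{5309} = - \frac{145654057}{121193852} \approx -1.2018$)
$\sqrt{R + g} = \sqrt{- \frac{145654057}{121193852} + 23281} = \sqrt{\frac{2821368414355}{121193852}} = \frac{\sqrt{85483126511703636365}}{60596926}$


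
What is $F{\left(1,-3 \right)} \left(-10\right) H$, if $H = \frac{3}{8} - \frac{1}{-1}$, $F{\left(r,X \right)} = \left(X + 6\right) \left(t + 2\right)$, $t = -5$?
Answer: $\frac{495}{4} \approx 123.75$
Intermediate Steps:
$F{\left(r,X \right)} = -18 - 3 X$ ($F{\left(r,X \right)} = \left(X + 6\right) \left(-5 + 2\right) = \left(6 + X\right) \left(-3\right) = -18 - 3 X$)
$H = \frac{11}{8}$ ($H = 3 \cdot \frac{1}{8} - -1 = \frac{3}{8} + 1 = \frac{11}{8} \approx 1.375$)
$F{\left(1,-3 \right)} \left(-10\right) H = \left(-18 - -9\right) \left(-10\right) \frac{11}{8} = \left(-18 + 9\right) \left(-10\right) \frac{11}{8} = \left(-9\right) \left(-10\right) \frac{11}{8} = 90 \cdot \frac{11}{8} = \frac{495}{4}$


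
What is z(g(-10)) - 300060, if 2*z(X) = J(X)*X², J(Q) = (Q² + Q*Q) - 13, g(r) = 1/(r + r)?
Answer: -48009602599/160000 ≈ -3.0006e+5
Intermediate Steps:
g(r) = 1/(2*r)
J(Q) = -13 + 2*Q² (J(Q) = (Q² + Q²) - 13 = 2*Q² - 13 = -13 + 2*Q²)
z(X) = X²*(-13 + 2*X²)/2 (z(X) = ((-13 + 2*X²)*X²)/2 = (X²*(-13 + 2*X²))/2 = X²*(-13 + 2*X²)/2)
z(g(-10)) - 300060 = ((½)/(-10))²*(-13/2 + ((½)/(-10))²) - 300060 = ((½)*(-⅒))²*(-13/2 + ((½)*(-⅒))²) - 300060 = (-1/20)²*(-13/2 + (-1/20)²) - 300060 = (-13/2 + 1/400)/400 - 300060 = (1/400)*(-2599/400) - 300060 = -2599/160000 - 300060 = -48009602599/160000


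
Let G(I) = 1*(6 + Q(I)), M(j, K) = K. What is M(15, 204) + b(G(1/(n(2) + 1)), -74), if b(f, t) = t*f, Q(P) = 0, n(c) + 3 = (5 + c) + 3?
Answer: -240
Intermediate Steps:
n(c) = 5 + c (n(c) = -3 + ((5 + c) + 3) = -3 + (8 + c) = 5 + c)
G(I) = 6 (G(I) = 1*(6 + 0) = 1*6 = 6)
b(f, t) = f*t
M(15, 204) + b(G(1/(n(2) + 1)), -74) = 204 + 6*(-74) = 204 - 444 = -240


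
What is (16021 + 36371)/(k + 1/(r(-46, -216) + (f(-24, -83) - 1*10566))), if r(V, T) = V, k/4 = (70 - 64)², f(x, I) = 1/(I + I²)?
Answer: 1892013199116/5200216109 ≈ 363.83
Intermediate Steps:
k = 144 (k = 4*(70 - 64)² = 4*6² = 4*36 = 144)
(16021 + 36371)/(k + 1/(r(-46, -216) + (f(-24, -83) - 1*10566))) = (16021 + 36371)/(144 + 1/(-46 + (1/((-83)*(1 - 83)) - 1*10566))) = 52392/(144 + 1/(-46 + (-1/83/(-82) - 10566))) = 52392/(144 + 1/(-46 + (-1/83*(-1/82) - 10566))) = 52392/(144 + 1/(-46 + (1/6806 - 10566))) = 52392/(144 + 1/(-46 - 71912195/6806)) = 52392/(144 + 1/(-72225271/6806)) = 52392/(144 - 6806/72225271) = 52392/(10400432218/72225271) = 52392*(72225271/10400432218) = 1892013199116/5200216109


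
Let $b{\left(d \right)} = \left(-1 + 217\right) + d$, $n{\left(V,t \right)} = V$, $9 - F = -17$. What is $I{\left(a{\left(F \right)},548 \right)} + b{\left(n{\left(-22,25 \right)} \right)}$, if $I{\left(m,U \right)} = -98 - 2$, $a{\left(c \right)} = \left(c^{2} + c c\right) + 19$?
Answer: $94$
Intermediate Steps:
$F = 26$ ($F = 9 - -17 = 9 + 17 = 26$)
$a{\left(c \right)} = 19 + 2 c^{2}$ ($a{\left(c \right)} = \left(c^{2} + c^{2}\right) + 19 = 2 c^{2} + 19 = 19 + 2 c^{2}$)
$I{\left(m,U \right)} = -100$
$b{\left(d \right)} = 216 + d$
$I{\left(a{\left(F \right)},548 \right)} + b{\left(n{\left(-22,25 \right)} \right)} = -100 + \left(216 - 22\right) = -100 + 194 = 94$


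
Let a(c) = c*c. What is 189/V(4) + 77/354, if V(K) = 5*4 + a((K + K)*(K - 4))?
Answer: 34223/3540 ≈ 9.6675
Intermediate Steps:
a(c) = c²
V(K) = 20 + 4*K²*(-4 + K)² (V(K) = 5*4 + ((K + K)*(K - 4))² = 20 + ((2*K)*(-4 + K))² = 20 + (2*K*(-4 + K))² = 20 + 4*K²*(-4 + K)²)
189/V(4) + 77/354 = 189/(20 + 4*4²*(-4 + 4)²) + 77/354 = 189/(20 + 4*16*0²) + 77*(1/354) = 189/(20 + 4*16*0) + 77/354 = 189/(20 + 0) + 77/354 = 189/20 + 77/354 = 34223/3540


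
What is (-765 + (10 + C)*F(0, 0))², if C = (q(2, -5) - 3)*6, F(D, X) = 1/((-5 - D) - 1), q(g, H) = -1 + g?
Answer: 5262436/9 ≈ 5.8472e+5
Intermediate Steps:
F(D, X) = 1/(-6 - D)
C = -12 (C = ((-1 + 2) - 3)*6 = (1 - 3)*6 = -2*6 = -12)
(-765 + (10 + C)*F(0, 0))² = (-765 + (10 - 12)*(-1/(6 + 0)))² = (-765 - (-2)/6)² = (-765 - 2*(-⅙))² = (-765 + ⅓)² = (-2294/3)² = 5262436/9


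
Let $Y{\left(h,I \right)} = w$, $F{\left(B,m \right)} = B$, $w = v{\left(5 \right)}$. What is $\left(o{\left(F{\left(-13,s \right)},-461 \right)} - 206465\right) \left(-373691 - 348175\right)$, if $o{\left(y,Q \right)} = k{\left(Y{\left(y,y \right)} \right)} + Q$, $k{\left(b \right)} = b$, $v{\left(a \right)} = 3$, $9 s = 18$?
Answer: $149370678318$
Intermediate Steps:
$s = 2$ ($s = \frac{1}{9} \cdot 18 = 2$)
$w = 3$
$Y{\left(h,I \right)} = 3$
$o{\left(y,Q \right)} = 3 + Q$
$\left(o{\left(F{\left(-13,s \right)},-461 \right)} - 206465\right) \left(-373691 - 348175\right) = \left(\left(3 - 461\right) - 206465\right) \left(-373691 - 348175\right) = \left(-458 - 206465\right) \left(-721866\right) = \left(-206923\right) \left(-721866\right) = 149370678318$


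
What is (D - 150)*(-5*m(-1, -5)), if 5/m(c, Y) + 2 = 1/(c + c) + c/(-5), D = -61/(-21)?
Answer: -772250/483 ≈ -1598.9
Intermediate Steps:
D = 61/21 (D = -61*(-1/21) = 61/21 ≈ 2.9048)
m(c, Y) = 5/(-2 + 1/(2*c) - c/5) (m(c, Y) = 5/(-2 + (1/(c + c) + c/(-5))) = 5/(-2 + (1/(2*c) + c*(-⅕))) = 5/(-2 + (1*(1/(2*c)) - c/5)) = 5/(-2 + (1/(2*c) - c/5)) = 5/(-2 + 1/(2*c) - c/5))
(D - 150)*(-5*m(-1, -5)) = (61/21 - 150)*(-(-250)*(-1)/(-5 + 2*(-1)² + 20*(-1))) = -(-15445)*(-50*(-1)/(-5 + 2*1 - 20))/21 = -(-15445)*(-50*(-1)/(-5 + 2 - 20))/21 = -(-15445)*(-50*(-1)/(-23))/21 = -(-15445)*(-50*(-1)*(-1/23))/21 = -(-15445)*(-50)/(21*23) = -3089/21*250/23 = -772250/483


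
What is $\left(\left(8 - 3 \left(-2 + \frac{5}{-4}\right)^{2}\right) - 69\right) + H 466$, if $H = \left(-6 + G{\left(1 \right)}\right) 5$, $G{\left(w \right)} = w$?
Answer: $- \frac{187883}{16} \approx -11743.0$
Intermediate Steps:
$H = -25$ ($H = \left(-6 + 1\right) 5 = \left(-5\right) 5 = -25$)
$\left(\left(8 - 3 \left(-2 + \frac{5}{-4}\right)^{2}\right) - 69\right) + H 466 = \left(\left(8 - 3 \left(-2 + \frac{5}{-4}\right)^{2}\right) - 69\right) - 11650 = \left(\left(8 - 3 \left(-2 + 5 \left(- \frac{1}{4}\right)\right)^{2}\right) - 69\right) - 11650 = \left(\left(8 - 3 \left(-2 - \frac{5}{4}\right)^{2}\right) - 69\right) - 11650 = \left(\left(8 - 3 \left(- \frac{13}{4}\right)^{2}\right) - 69\right) - 11650 = \left(\left(8 - \frac{507}{16}\right) - 69\right) - 11650 = \left(- \frac{379}{16} - 69\right) - 11650 = - \frac{1483}{16} - 11650 = - \frac{187883}{16}$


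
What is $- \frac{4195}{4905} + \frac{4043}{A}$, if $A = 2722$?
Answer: $\frac{1682425}{2670282} \approx 0.63006$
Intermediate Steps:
$- \frac{4195}{4905} + \frac{4043}{A} = - \frac{4195}{4905} + \frac{4043}{2722} = \left(-4195\right) \frac{1}{4905} + 4043 \cdot \frac{1}{2722} = - \frac{839}{981} + \frac{4043}{2722} = \frac{1682425}{2670282}$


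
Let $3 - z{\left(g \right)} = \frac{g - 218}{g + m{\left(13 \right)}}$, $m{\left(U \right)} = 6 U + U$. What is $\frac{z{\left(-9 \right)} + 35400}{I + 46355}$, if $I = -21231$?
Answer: $\frac{2903273}{2060168} \approx 1.4092$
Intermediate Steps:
$m{\left(U \right)} = 7 U$
$z{\left(g \right)} = 3 - \frac{-218 + g}{91 + g}$ ($z{\left(g \right)} = 3 - \frac{g - 218}{g + 7 \cdot 13} = 3 - \frac{-218 + g}{g + 91} = 3 - \frac{-218 + g}{91 + g}$)
$\frac{z{\left(-9 \right)} + 35400}{I + 46355} = \frac{\frac{491 + 2 \left(-9\right)}{91 - 9} + 35400}{-21231 + 46355} = \frac{\frac{491 - 18}{82} + 35400}{25124} = \left(\frac{1}{82} \cdot 473 + 35400\right) \frac{1}{25124} = \left(\frac{473}{82} + 35400\right) \frac{1}{25124} = \frac{2903273}{82} \cdot \frac{1}{25124} = \frac{2903273}{2060168}$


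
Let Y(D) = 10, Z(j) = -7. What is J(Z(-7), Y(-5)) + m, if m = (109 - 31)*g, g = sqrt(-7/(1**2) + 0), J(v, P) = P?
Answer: 10 + 78*I*sqrt(7) ≈ 10.0 + 206.37*I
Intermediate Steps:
g = I*sqrt(7) (g = sqrt(-7/1 + 0) = sqrt(-7*1 + 0) = sqrt(-7 + 0) = sqrt(-7) = I*sqrt(7) ≈ 2.6458*I)
m = 78*I*sqrt(7) (m = (109 - 31)*(I*sqrt(7)) = 78*(I*sqrt(7)) = 78*I*sqrt(7) ≈ 206.37*I)
J(Z(-7), Y(-5)) + m = 10 + 78*I*sqrt(7)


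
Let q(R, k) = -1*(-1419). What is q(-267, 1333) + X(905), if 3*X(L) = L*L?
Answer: 823282/3 ≈ 2.7443e+5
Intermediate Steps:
q(R, k) = 1419
X(L) = L**2/3 (X(L) = (L*L)/3 = L**2/3)
q(-267, 1333) + X(905) = 1419 + (1/3)*905**2 = 1419 + (1/3)*819025 = 1419 + 819025/3 = 823282/3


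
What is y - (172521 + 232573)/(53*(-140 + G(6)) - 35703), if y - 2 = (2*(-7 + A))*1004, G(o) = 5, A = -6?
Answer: -559137211/21429 ≈ -26093.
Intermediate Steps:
y = -26102 (y = 2 + (2*(-7 - 6))*1004 = 2 + (2*(-13))*1004 = 2 - 26*1004 = 2 - 26104 = -26102)
y - (172521 + 232573)/(53*(-140 + G(6)) - 35703) = -26102 - (172521 + 232573)/(53*(-140 + 5) - 35703) = -26102 - 405094/(53*(-135) - 35703) = -26102 - 405094/(-7155 - 35703) = -26102 - 405094/(-42858) = -26102 - 405094*(-1)/42858 = -26102 - 1*(-202547/21429) = -26102 + 202547/21429 = -559137211/21429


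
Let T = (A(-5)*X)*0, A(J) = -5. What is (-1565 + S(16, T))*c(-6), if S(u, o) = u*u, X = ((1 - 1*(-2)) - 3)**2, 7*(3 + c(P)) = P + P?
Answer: 6171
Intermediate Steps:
c(P) = -3 + 2*P/7 (c(P) = -3 + (P + P)/7 = -3 + (2*P)/7 = -3 + 2*P/7)
X = 0 (X = ((1 + 2) - 3)**2 = (3 - 3)**2 = 0**2 = 0)
T = 0 (T = -5*0*0 = 0*0 = 0)
S(u, o) = u**2
(-1565 + S(16, T))*c(-6) = (-1565 + 16**2)*(-3 + (2/7)*(-6)) = (-1565 + 256)*(-3 - 12/7) = -1309*(-33/7) = 6171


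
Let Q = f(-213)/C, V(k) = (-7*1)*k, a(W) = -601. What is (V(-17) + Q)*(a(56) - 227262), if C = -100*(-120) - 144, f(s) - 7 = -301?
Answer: -53569451985/1976 ≈ -2.7110e+7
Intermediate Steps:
V(k) = -7*k
f(s) = -294 (f(s) = 7 - 301 = -294)
C = 11856 (C = 12000 - 144 = 11856)
Q = -49/1976 (Q = -294/11856 = -294*1/11856 = -49/1976 ≈ -0.024798)
(V(-17) + Q)*(a(56) - 227262) = (-7*(-17) - 49/1976)*(-601 - 227262) = (119 - 49/1976)*(-227863) = (235095/1976)*(-227863) = -53569451985/1976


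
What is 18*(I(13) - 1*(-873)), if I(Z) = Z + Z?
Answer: 16182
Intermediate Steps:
I(Z) = 2*Z
18*(I(13) - 1*(-873)) = 18*(2*13 - 1*(-873)) = 18*(26 + 873) = 18*899 = 16182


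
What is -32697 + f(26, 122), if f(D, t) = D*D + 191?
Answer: -31830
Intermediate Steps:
f(D, t) = 191 + D² (f(D, t) = D² + 191 = 191 + D²)
-32697 + f(26, 122) = -32697 + (191 + 26²) = -32697 + (191 + 676) = -32697 + 867 = -31830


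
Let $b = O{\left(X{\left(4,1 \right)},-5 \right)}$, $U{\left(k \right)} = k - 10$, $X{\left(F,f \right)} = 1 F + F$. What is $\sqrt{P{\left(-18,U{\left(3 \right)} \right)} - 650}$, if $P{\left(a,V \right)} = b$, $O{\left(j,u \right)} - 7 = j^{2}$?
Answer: $i \sqrt{579} \approx 24.062 i$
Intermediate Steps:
$X{\left(F,f \right)} = 2 F$ ($X{\left(F,f \right)} = F + F = 2 F$)
$U{\left(k \right)} = -10 + k$ ($U{\left(k \right)} = k - 10 = -10 + k$)
$O{\left(j,u \right)} = 7 + j^{2}$
$b = 71$ ($b = 7 + \left(2 \cdot 4\right)^{2} = 7 + 8^{2} = 7 + 64 = 71$)
$P{\left(a,V \right)} = 71$
$\sqrt{P{\left(-18,U{\left(3 \right)} \right)} - 650} = \sqrt{71 - 650} = \sqrt{-579} = i \sqrt{579}$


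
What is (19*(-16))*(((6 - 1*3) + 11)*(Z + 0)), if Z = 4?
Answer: -17024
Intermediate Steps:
(19*(-16))*(((6 - 1*3) + 11)*(Z + 0)) = (19*(-16))*(((6 - 1*3) + 11)*(4 + 0)) = -304*((6 - 3) + 11)*4 = -304*(3 + 11)*4 = -4256*4 = -304*56 = -17024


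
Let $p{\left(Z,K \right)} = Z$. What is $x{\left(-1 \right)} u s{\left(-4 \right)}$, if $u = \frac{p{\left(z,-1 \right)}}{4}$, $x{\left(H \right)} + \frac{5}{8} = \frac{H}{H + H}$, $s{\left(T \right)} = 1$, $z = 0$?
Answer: $0$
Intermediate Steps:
$x{\left(H \right)} = - \frac{1}{8}$ ($x{\left(H \right)} = - \frac{5}{8} + \frac{H}{H + H} = - \frac{5}{8} + \frac{H}{2 H} = - \frac{5}{8} + \frac{1}{2 H} H = - \frac{5}{8} + \frac{1}{2} = - \frac{1}{8}$)
$u = 0$ ($u = \frac{0}{4} = 0 \cdot \frac{1}{4} = 0$)
$x{\left(-1 \right)} u s{\left(-4 \right)} = \left(- \frac{1}{8}\right) 0 \cdot 1 = 0 \cdot 1 = 0$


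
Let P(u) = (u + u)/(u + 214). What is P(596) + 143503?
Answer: 58119311/405 ≈ 1.4350e+5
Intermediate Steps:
P(u) = 2*u/(214 + u) (P(u) = (2*u)/(214 + u) = 2*u/(214 + u))
P(596) + 143503 = 2*596/(214 + 596) + 143503 = 2*596/810 + 143503 = 2*596*(1/810) + 143503 = 596/405 + 143503 = 58119311/405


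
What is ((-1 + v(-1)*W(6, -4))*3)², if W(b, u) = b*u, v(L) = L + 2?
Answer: 5625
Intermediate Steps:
v(L) = 2 + L
((-1 + v(-1)*W(6, -4))*3)² = ((-1 + (2 - 1)*(6*(-4)))*3)² = ((-1 + 1*(-24))*3)² = ((-1 - 24)*3)² = (-25*3)² = (-75)² = 5625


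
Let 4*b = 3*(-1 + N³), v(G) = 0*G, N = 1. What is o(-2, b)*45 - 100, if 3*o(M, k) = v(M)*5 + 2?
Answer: -70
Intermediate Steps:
v(G) = 0
b = 0 (b = (3*(-1 + 1³))/4 = (3*(-1 + 1))/4 = (3*0)/4 = (¼)*0 = 0)
o(M, k) = ⅔ (o(M, k) = (0*5 + 2)/3 = (0 + 2)/3 = (⅓)*2 = ⅔)
o(-2, b)*45 - 100 = (⅔)*45 - 100 = 30 - 100 = -70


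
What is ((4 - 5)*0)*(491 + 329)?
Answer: 0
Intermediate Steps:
((4 - 5)*0)*(491 + 329) = -1*0*820 = 0*820 = 0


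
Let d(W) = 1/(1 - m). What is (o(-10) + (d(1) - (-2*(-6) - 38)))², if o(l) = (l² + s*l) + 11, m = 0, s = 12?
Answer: 324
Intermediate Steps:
o(l) = 11 + l² + 12*l (o(l) = (l² + 12*l) + 11 = 11 + l² + 12*l)
d(W) = 1 (d(W) = 1/(1 - 1*0) = 1/(1 + 0) = 1/1 = 1)
(o(-10) + (d(1) - (-2*(-6) - 38)))² = ((11 + (-10)² + 12*(-10)) + (1 - (-2*(-6) - 38)))² = ((11 + 100 - 120) + (1 - (12 - 38)))² = (-9 + (1 - 1*(-26)))² = (-9 + (1 + 26))² = (-9 + 27)² = 18² = 324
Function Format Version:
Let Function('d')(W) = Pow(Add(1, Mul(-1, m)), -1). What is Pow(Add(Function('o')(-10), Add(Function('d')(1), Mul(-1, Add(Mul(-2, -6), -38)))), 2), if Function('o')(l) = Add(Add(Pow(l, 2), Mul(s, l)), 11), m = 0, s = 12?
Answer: 324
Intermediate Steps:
Function('o')(l) = Add(11, Pow(l, 2), Mul(12, l)) (Function('o')(l) = Add(Add(Pow(l, 2), Mul(12, l)), 11) = Add(11, Pow(l, 2), Mul(12, l)))
Function('d')(W) = 1 (Function('d')(W) = Pow(Add(1, Mul(-1, 0)), -1) = Pow(Add(1, 0), -1) = Pow(1, -1) = 1)
Pow(Add(Function('o')(-10), Add(Function('d')(1), Mul(-1, Add(Mul(-2, -6), -38)))), 2) = Pow(Add(Add(11, Pow(-10, 2), Mul(12, -10)), Add(1, Mul(-1, Add(Mul(-2, -6), -38)))), 2) = Pow(Add(Add(11, 100, -120), Add(1, Mul(-1, Add(12, -38)))), 2) = Pow(Add(-9, Add(1, Mul(-1, -26))), 2) = Pow(Add(-9, Add(1, 26)), 2) = Pow(Add(-9, 27), 2) = Pow(18, 2) = 324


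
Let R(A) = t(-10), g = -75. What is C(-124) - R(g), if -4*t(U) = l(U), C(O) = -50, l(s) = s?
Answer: -105/2 ≈ -52.500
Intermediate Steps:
t(U) = -U/4
R(A) = 5/2 (R(A) = -¼*(-10) = 5/2)
C(-124) - R(g) = -50 - 1*5/2 = -50 - 5/2 = -105/2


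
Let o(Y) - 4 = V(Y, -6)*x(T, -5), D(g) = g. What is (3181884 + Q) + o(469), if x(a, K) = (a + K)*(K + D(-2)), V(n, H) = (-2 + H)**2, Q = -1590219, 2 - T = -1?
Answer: 1592565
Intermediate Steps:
T = 3 (T = 2 - 1*(-1) = 2 + 1 = 3)
x(a, K) = (-2 + K)*(K + a) (x(a, K) = (a + K)*(K - 2) = (K + a)*(-2 + K) = (-2 + K)*(K + a))
o(Y) = 900 (o(Y) = 4 + (-2 - 6)**2*((-5)**2 - 2*(-5) - 2*3 - 5*3) = 4 + (-8)**2*(25 + 10 - 6 - 15) = 4 + 64*14 = 4 + 896 = 900)
(3181884 + Q) + o(469) = (3181884 - 1590219) + 900 = 1591665 + 900 = 1592565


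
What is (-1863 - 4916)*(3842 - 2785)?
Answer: -7165403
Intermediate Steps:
(-1863 - 4916)*(3842 - 2785) = -6779*1057 = -7165403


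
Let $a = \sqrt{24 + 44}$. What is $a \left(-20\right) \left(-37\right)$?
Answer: $1480 \sqrt{17} \approx 6102.2$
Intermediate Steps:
$a = 2 \sqrt{17}$ ($a = \sqrt{68} = 2 \sqrt{17} \approx 8.2462$)
$a \left(-20\right) \left(-37\right) = 2 \sqrt{17} \left(-20\right) \left(-37\right) = - 40 \sqrt{17} \left(-37\right) = 1480 \sqrt{17}$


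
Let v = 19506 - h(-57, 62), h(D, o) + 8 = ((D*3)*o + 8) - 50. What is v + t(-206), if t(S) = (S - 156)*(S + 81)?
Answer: 75408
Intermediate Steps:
h(D, o) = -50 + 3*D*o (h(D, o) = -8 + (((D*3)*o + 8) - 50) = -8 + (((3*D)*o + 8) - 50) = -8 + ((3*D*o + 8) - 50) = -8 + ((8 + 3*D*o) - 50) = -8 + (-42 + 3*D*o) = -50 + 3*D*o)
t(S) = (-156 + S)*(81 + S)
v = 30158 (v = 19506 - (-50 + 3*(-57)*62) = 19506 - (-50 - 10602) = 19506 - 1*(-10652) = 19506 + 10652 = 30158)
v + t(-206) = 30158 + (-12636 + (-206)**2 - 75*(-206)) = 30158 + (-12636 + 42436 + 15450) = 30158 + 45250 = 75408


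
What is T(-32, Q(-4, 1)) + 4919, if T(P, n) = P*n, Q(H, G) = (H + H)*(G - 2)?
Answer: 4663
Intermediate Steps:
Q(H, G) = 2*H*(-2 + G) (Q(H, G) = (2*H)*(-2 + G) = 2*H*(-2 + G))
T(-32, Q(-4, 1)) + 4919 = -64*(-4)*(-2 + 1) + 4919 = -64*(-4)*(-1) + 4919 = -32*8 + 4919 = -256 + 4919 = 4663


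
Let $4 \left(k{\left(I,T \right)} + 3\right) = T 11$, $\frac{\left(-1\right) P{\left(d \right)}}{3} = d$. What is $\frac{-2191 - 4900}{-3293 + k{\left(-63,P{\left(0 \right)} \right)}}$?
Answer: $\frac{7091}{3296} \approx 2.1514$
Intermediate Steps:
$P{\left(d \right)} = - 3 d$
$k{\left(I,T \right)} = -3 + \frac{11 T}{4}$ ($k{\left(I,T \right)} = -3 + \frac{T 11}{4} = -3 + \frac{11 T}{4}$)
$\frac{-2191 - 4900}{-3293 + k{\left(-63,P{\left(0 \right)} \right)}} = \frac{-2191 - 4900}{-3293 - \left(3 - \frac{11 \left(\left(-3\right) 0\right)}{4}\right)} = - \frac{7091}{-3293 + \left(-3 + \frac{11}{4} \cdot 0\right)} = - \frac{7091}{-3293 + \left(-3 + 0\right)} = - \frac{7091}{-3293 - 3} = - \frac{7091}{-3296} = \left(-7091\right) \left(- \frac{1}{3296}\right) = \frac{7091}{3296}$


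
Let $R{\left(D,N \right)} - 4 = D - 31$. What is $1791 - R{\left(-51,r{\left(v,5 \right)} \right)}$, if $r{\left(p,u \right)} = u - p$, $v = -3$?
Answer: $1869$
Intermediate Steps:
$R{\left(D,N \right)} = -27 + D$ ($R{\left(D,N \right)} = 4 + \left(D - 31\right) = 4 + \left(-31 + D\right) = -27 + D$)
$1791 - R{\left(-51,r{\left(v,5 \right)} \right)} = 1791 - \left(-27 - 51\right) = 1791 - -78 = 1791 + 78 = 1869$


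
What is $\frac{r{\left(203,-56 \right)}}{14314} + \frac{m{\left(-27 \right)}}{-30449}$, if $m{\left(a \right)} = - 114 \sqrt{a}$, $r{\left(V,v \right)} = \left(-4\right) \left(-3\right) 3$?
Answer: $\frac{18}{7157} + \frac{342 i \sqrt{3}}{30449} \approx 0.002515 + 0.019454 i$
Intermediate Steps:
$r{\left(V,v \right)} = 36$ ($r{\left(V,v \right)} = 12 \cdot 3 = 36$)
$\frac{r{\left(203,-56 \right)}}{14314} + \frac{m{\left(-27 \right)}}{-30449} = \frac{36}{14314} + \frac{\left(-114\right) \sqrt{-27}}{-30449} = 36 \cdot \frac{1}{14314} + - 114 \cdot 3 i \sqrt{3} \left(- \frac{1}{30449}\right) = \frac{18}{7157} + - 342 i \sqrt{3} \left(- \frac{1}{30449}\right) = \frac{18}{7157} + \frac{342 i \sqrt{3}}{30449}$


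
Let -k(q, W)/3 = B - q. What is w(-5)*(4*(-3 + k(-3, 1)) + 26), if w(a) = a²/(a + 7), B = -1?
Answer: -125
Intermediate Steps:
k(q, W) = 3 + 3*q (k(q, W) = -3*(-1 - q) = 3 + 3*q)
w(a) = a²/(7 + a)
w(-5)*(4*(-3 + k(-3, 1)) + 26) = ((-5)²/(7 - 5))*(4*(-3 + (3 + 3*(-3))) + 26) = (25/2)*(4*(-3 + (3 - 9)) + 26) = (25*(½))*(4*(-3 - 6) + 26) = 25*(4*(-9) + 26)/2 = 25*(-36 + 26)/2 = (25/2)*(-10) = -125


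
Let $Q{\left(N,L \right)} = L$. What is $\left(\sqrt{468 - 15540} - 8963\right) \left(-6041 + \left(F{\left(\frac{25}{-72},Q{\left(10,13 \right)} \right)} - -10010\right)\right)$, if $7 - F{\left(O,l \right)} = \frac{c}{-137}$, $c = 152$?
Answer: $- \frac{4883616032}{137} + \frac{2179456 i \sqrt{942}}{137} \approx -3.5647 \cdot 10^{7} + 4.8826 \cdot 10^{5} i$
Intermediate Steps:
$F{\left(O,l \right)} = \frac{1111}{137}$ ($F{\left(O,l \right)} = 7 - \frac{152}{-137} = 7 - 152 \left(- \frac{1}{137}\right) = 7 - - \frac{152}{137} = 7 + \frac{152}{137} = \frac{1111}{137}$)
$\left(\sqrt{468 - 15540} - 8963\right) \left(-6041 + \left(F{\left(\frac{25}{-72},Q{\left(10,13 \right)} \right)} - -10010\right)\right) = \left(\sqrt{468 - 15540} - 8963\right) \left(-6041 + \left(\frac{1111}{137} - -10010\right)\right) = \left(\sqrt{-15072} - 8963\right) \left(-6041 + \left(\frac{1111}{137} + 10010\right)\right) = \left(4 i \sqrt{942} - 8963\right) \left(-6041 + \frac{1372481}{137}\right) = \left(-8963 + 4 i \sqrt{942}\right) \frac{544864}{137} = - \frac{4883616032}{137} + \frac{2179456 i \sqrt{942}}{137}$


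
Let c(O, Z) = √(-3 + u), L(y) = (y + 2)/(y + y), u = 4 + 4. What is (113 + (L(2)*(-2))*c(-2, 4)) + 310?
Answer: 423 - 2*√5 ≈ 418.53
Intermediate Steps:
u = 8
L(y) = (2 + y)/(2*y) (L(y) = (2 + y)/((2*y)) = (2 + y)*(1/(2*y)) = (2 + y)/(2*y))
c(O, Z) = √5 (c(O, Z) = √(-3 + 8) = √5)
(113 + (L(2)*(-2))*c(-2, 4)) + 310 = (113 + (((½)*(2 + 2)/2)*(-2))*√5) + 310 = (113 + (((½)*(½)*4)*(-2))*√5) + 310 = (113 + (1*(-2))*√5) + 310 = (113 - 2*√5) + 310 = 423 - 2*√5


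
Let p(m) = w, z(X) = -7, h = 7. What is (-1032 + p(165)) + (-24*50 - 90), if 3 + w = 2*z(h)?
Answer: -2339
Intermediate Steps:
w = -17 (w = -3 + 2*(-7) = -3 - 14 = -17)
p(m) = -17
(-1032 + p(165)) + (-24*50 - 90) = (-1032 - 17) + (-24*50 - 90) = -1049 + (-1200 - 90) = -1049 - 1290 = -2339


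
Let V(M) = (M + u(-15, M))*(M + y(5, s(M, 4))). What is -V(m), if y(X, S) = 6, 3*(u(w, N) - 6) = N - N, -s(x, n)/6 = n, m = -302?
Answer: -87616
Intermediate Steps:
s(x, n) = -6*n
u(w, N) = 6 (u(w, N) = 6 + (N - N)/3 = 6 + (⅓)*0 = 6 + 0 = 6)
V(M) = (6 + M)² (V(M) = (M + 6)*(M + 6) = (6 + M)*(6 + M) = (6 + M)²)
-V(m) = -(36 + (-302)² + 12*(-302)) = -(36 + 91204 - 3624) = -1*87616 = -87616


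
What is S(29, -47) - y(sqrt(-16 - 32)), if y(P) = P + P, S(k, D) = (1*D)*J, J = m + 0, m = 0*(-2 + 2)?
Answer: -8*I*sqrt(3) ≈ -13.856*I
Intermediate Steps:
m = 0 (m = 0*0 = 0)
J = 0 (J = 0 + 0 = 0)
S(k, D) = 0 (S(k, D) = (1*D)*0 = D*0 = 0)
y(P) = 2*P
S(29, -47) - y(sqrt(-16 - 32)) = 0 - 2*sqrt(-16 - 32) = 0 - 2*sqrt(-48) = 0 - 2*4*I*sqrt(3) = 0 - 8*I*sqrt(3) = -8*I*sqrt(3)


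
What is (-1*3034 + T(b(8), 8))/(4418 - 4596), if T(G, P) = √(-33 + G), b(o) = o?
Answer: 1517/89 - 5*I/178 ≈ 17.045 - 0.02809*I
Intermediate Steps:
(-1*3034 + T(b(8), 8))/(4418 - 4596) = (-1*3034 + √(-33 + 8))/(4418 - 4596) = (-3034 + √(-25))/(-178) = (-3034 + 5*I)*(-1/178) = 1517/89 - 5*I/178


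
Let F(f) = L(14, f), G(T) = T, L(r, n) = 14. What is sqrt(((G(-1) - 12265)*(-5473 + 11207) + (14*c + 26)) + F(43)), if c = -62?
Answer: 2*I*sqrt(17583518) ≈ 8386.5*I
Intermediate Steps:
F(f) = 14
sqrt(((G(-1) - 12265)*(-5473 + 11207) + (14*c + 26)) + F(43)) = sqrt(((-1 - 12265)*(-5473 + 11207) + (14*(-62) + 26)) + 14) = sqrt((-12266*5734 + (-868 + 26)) + 14) = sqrt((-70333244 - 842) + 14) = sqrt(-70334086 + 14) = sqrt(-70334072) = 2*I*sqrt(17583518)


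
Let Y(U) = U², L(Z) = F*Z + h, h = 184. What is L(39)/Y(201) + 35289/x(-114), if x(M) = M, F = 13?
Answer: -475210705/1535238 ≈ -309.54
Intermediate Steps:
L(Z) = 184 + 13*Z (L(Z) = 13*Z + 184 = 184 + 13*Z)
L(39)/Y(201) + 35289/x(-114) = (184 + 13*39)/(201²) + 35289/(-114) = (184 + 507)/40401 + 35289*(-1/114) = 691*(1/40401) - 11763/38 = 691/40401 - 11763/38 = -475210705/1535238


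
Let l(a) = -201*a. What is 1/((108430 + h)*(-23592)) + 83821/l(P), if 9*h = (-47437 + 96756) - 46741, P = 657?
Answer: -644961948246283/1016114576863104 ≈ -0.63473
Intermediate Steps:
h = 2578/9 (h = ((-47437 + 96756) - 46741)/9 = (49319 - 46741)/9 = (1/9)*2578 = 2578/9 ≈ 286.44)
1/((108430 + h)*(-23592)) + 83821/l(P) = 1/((108430 + 2578/9)*(-23592)) + 83821/((-201*657)) = -1/23592/(978448/9) + 83821/(-132057) = (9/978448)*(-1/23592) + 83821*(-1/132057) = -3/7694515072 - 83821/132057 = -644961948246283/1016114576863104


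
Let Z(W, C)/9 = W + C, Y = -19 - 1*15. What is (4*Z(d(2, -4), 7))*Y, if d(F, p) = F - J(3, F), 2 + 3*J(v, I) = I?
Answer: -11016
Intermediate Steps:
J(v, I) = -⅔ + I/3
d(F, p) = ⅔ + 2*F/3 (d(F, p) = F - (-⅔ + F/3) = F + (⅔ - F/3) = ⅔ + 2*F/3)
Y = -34 (Y = -19 - 15 = -34)
Z(W, C) = 9*C + 9*W (Z(W, C) = 9*(W + C) = 9*(C + W) = 9*C + 9*W)
(4*Z(d(2, -4), 7))*Y = (4*(9*7 + 9*(⅔ + (⅔)*2)))*(-34) = (4*(63 + 9*(⅔ + 4/3)))*(-34) = (4*(63 + 9*2))*(-34) = (4*(63 + 18))*(-34) = (4*81)*(-34) = 324*(-34) = -11016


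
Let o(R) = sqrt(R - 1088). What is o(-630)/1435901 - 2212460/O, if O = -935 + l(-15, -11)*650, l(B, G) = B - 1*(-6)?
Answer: 442492/1357 + I*sqrt(1718)/1435901 ≈ 326.08 + 2.8866e-5*I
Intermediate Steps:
l(B, G) = 6 + B (l(B, G) = B + 6 = 6 + B)
o(R) = sqrt(-1088 + R)
O = -6785 (O = -935 + (6 - 15)*650 = -935 - 9*650 = -935 - 5850 = -6785)
o(-630)/1435901 - 2212460/O = sqrt(-1088 - 630)/1435901 - 2212460/(-6785) = sqrt(-1718)*(1/1435901) - 2212460*(-1/6785) = (I*sqrt(1718))*(1/1435901) + 442492/1357 = I*sqrt(1718)/1435901 + 442492/1357 = 442492/1357 + I*sqrt(1718)/1435901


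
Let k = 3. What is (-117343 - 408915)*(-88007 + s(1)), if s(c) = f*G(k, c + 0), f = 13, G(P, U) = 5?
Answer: 46280181036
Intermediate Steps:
s(c) = 65 (s(c) = 13*5 = 65)
(-117343 - 408915)*(-88007 + s(1)) = (-117343 - 408915)*(-88007 + 65) = -526258*(-87942) = 46280181036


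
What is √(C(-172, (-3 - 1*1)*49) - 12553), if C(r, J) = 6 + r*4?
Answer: I*√13235 ≈ 115.04*I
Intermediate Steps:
C(r, J) = 6 + 4*r
√(C(-172, (-3 - 1*1)*49) - 12553) = √((6 + 4*(-172)) - 12553) = √((6 - 688) - 12553) = √(-682 - 12553) = √(-13235) = I*√13235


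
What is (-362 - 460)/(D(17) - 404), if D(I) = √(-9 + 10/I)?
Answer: 5645496/2774815 + 822*I*√2431/2774815 ≈ 2.0345 + 0.014606*I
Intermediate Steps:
(-362 - 460)/(D(17) - 404) = (-362 - 460)/(√(-9 + 10/17) - 404) = -822/(√(-9 + 10*(1/17)) - 404) = -822/(√(-9 + 10/17) - 404) = -822/(√(-143/17) - 404) = -822/(I*√2431/17 - 404) = -822/(-404 + I*√2431/17)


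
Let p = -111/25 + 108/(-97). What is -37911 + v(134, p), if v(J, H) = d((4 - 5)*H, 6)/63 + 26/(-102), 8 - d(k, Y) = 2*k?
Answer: -98462291528/2597175 ≈ -37911.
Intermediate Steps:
d(k, Y) = 8 - 2*k
p = -13467/2425 (p = -111*1/25 + 108*(-1/97) = -111/25 - 108/97 = -13467/2425 ≈ -5.5534)
v(J, H) = -137/1071 + 2*H/63 (v(J, H) = (8 - 2*(4 - 5)*H)/63 + 26/(-102) = (8 - (-2)*H)*(1/63) + 26*(-1/102) = (8 + 2*H)*(1/63) - 13/51 = (8/63 + 2*H/63) - 13/51 = -137/1071 + 2*H/63)
-37911 + v(134, p) = -37911 + (-137/1071 + (2/63)*(-13467/2425)) = -37911 + (-137/1071 - 8978/50925) = -37911 - 790103/2597175 = -98462291528/2597175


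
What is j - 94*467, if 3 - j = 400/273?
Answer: -11983735/273 ≈ -43896.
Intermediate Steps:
j = 419/273 (j = 3 - 400/273 = 419/273 ≈ 1.5348)
j - 94*467 = 419/273 - 94*467 = 419/273 - 43898 = -11983735/273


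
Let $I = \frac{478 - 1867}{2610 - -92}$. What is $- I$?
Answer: $\frac{1389}{2702} \approx 0.51406$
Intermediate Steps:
$I = - \frac{1389}{2702}$ ($I = - \frac{1389}{2610 + 92} = - \frac{1389}{2702} \approx -0.51406$)
$- I = \left(-1\right) \left(- \frac{1389}{2702}\right) = \frac{1389}{2702}$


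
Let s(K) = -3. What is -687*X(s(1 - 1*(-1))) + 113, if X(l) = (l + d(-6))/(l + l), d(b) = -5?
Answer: -803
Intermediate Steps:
X(l) = (-5 + l)/(2*l) (X(l) = (l - 5)/(l + l) = (-5 + l)/((2*l)) = (-5 + l)*(1/(2*l)) = (-5 + l)/(2*l))
-687*X(s(1 - 1*(-1))) + 113 = -687*(-5 - 3)/(2*(-3)) + 113 = -687*(-1)*(-8)/(2*3) + 113 = -687*4/3 + 113 = -916 + 113 = -803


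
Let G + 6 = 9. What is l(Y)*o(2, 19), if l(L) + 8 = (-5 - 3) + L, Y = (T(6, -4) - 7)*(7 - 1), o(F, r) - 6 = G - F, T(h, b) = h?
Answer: -154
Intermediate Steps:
G = 3 (G = -6 + 9 = 3)
o(F, r) = 9 - F (o(F, r) = 6 + (3 - F) = 9 - F)
Y = -6 (Y = (6 - 7)*(7 - 1) = -1*6 = -6)
l(L) = -16 + L (l(L) = -8 + ((-5 - 3) + L) = -8 + (-8 + L) = -16 + L)
l(Y)*o(2, 19) = (-16 - 6)*(9 - 1*2) = -22*(9 - 2) = -22*7 = -154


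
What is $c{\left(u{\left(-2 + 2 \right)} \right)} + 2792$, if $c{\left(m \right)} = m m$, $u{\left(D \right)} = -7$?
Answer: $2841$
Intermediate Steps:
$c{\left(m \right)} = m^{2}$
$c{\left(u{\left(-2 + 2 \right)} \right)} + 2792 = \left(-7\right)^{2} + 2792 = 49 + 2792 = 2841$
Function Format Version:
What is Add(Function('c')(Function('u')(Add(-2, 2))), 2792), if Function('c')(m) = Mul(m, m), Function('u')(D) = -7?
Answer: 2841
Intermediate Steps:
Function('c')(m) = Pow(m, 2)
Add(Function('c')(Function('u')(Add(-2, 2))), 2792) = Add(Pow(-7, 2), 2792) = Add(49, 2792) = 2841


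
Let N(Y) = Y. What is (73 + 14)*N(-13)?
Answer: -1131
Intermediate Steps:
(73 + 14)*N(-13) = (73 + 14)*(-13) = 87*(-13) = -1131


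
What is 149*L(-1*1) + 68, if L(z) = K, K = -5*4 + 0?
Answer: -2912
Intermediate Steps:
K = -20 (K = -20 + 0 = -20)
L(z) = -20
149*L(-1*1) + 68 = 149*(-20) + 68 = -2980 + 68 = -2912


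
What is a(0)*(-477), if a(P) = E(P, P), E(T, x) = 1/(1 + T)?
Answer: -477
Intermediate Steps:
a(P) = 1/(1 + P)
a(0)*(-477) = -477/(1 + 0) = -477/1 = 1*(-477) = -477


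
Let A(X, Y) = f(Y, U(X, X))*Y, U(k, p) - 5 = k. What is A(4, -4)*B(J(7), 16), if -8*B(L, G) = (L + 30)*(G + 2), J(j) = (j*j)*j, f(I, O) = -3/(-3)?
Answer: 3357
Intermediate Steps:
U(k, p) = 5 + k
f(I, O) = 1 (f(I, O) = -3*(-⅓) = 1)
J(j) = j³ (J(j) = j²*j = j³)
B(L, G) = -(2 + G)*(30 + L)/8 (B(L, G) = -(L + 30)*(G + 2)/8 = -(30 + L)*(2 + G)/8 = -(2 + G)*(30 + L)/8)
A(X, Y) = Y (A(X, Y) = 1*Y = Y)
A(4, -4)*B(J(7), 16) = -4*(-15/2 - 15/4*16 - ¼*7³ - ⅛*16*7³) = -4*(-15/2 - 60 - ¼*343 - ⅛*16*343) = -4*(-15/2 - 60 - 343/4 - 686) = -4*(-3357/4) = 3357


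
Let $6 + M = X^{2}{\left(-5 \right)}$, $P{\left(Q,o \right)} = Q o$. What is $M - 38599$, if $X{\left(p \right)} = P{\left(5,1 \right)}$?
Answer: $-38580$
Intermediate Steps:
$X{\left(p \right)} = 5$ ($X{\left(p \right)} = 5 \cdot 1 = 5$)
$M = 19$ ($M = -6 + 5^{2} = -6 + 25 = 19$)
$M - 38599 = 19 - 38599 = -38580$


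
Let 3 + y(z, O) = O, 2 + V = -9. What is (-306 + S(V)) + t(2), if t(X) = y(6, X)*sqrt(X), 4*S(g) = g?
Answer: -1235/4 - sqrt(2) ≈ -310.16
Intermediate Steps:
V = -11 (V = -2 - 9 = -11)
y(z, O) = -3 + O
S(g) = g/4
t(X) = sqrt(X)*(-3 + X) (t(X) = (-3 + X)*sqrt(X) = sqrt(X)*(-3 + X))
(-306 + S(V)) + t(2) = (-306 + (1/4)*(-11)) + sqrt(2)*(-3 + 2) = (-306 - 11/4) + sqrt(2)*(-1) = -1235/4 - sqrt(2)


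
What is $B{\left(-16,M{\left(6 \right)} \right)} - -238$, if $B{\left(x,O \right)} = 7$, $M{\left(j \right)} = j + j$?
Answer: $245$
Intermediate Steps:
$M{\left(j \right)} = 2 j$
$B{\left(-16,M{\left(6 \right)} \right)} - -238 = 7 - -238 = 7 + 238 = 245$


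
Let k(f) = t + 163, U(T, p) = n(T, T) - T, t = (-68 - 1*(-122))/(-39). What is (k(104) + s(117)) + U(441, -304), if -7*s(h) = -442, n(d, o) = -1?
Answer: -19769/91 ≈ -217.24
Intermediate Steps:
s(h) = 442/7 (s(h) = -1/7*(-442) = 442/7)
t = -18/13 (t = (-68 + 122)*(-1/39) = 54*(-1/39) = -18/13 ≈ -1.3846)
U(T, p) = -1 - T
k(f) = 2101/13 (k(f) = -18/13 + 163 = 2101/13)
(k(104) + s(117)) + U(441, -304) = (2101/13 + 442/7) + (-1 - 1*441) = 20453/91 + (-1 - 441) = 20453/91 - 442 = -19769/91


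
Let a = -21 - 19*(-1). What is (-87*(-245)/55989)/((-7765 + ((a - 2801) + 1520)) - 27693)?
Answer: -7105/685697283 ≈ -1.0362e-5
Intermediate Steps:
a = -2 (a = -21 + 19 = -2)
(-87*(-245)/55989)/((-7765 + ((a - 2801) + 1520)) - 27693) = (-87*(-245)/55989)/((-7765 + ((-2 - 2801) + 1520)) - 27693) = (21315*(1/55989))/((-7765 + (-2803 + 1520)) - 27693) = 7105/(18663*((-7765 - 1283) - 27693)) = 7105/(18663*(-9048 - 27693)) = (7105/18663)/(-36741) = (7105/18663)*(-1/36741) = -7105/685697283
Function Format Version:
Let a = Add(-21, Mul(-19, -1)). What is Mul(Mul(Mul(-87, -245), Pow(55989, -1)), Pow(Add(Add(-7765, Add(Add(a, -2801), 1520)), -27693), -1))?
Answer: Rational(-7105, 685697283) ≈ -1.0362e-5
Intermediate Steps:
a = -2 (a = Add(-21, 19) = -2)
Mul(Mul(Mul(-87, -245), Pow(55989, -1)), Pow(Add(Add(-7765, Add(Add(a, -2801), 1520)), -27693), -1)) = Mul(Mul(Mul(-87, -245), Pow(55989, -1)), Pow(Add(Add(-7765, Add(Add(-2, -2801), 1520)), -27693), -1)) = Mul(Mul(21315, Rational(1, 55989)), Pow(Add(Add(-7765, Add(-2803, 1520)), -27693), -1)) = Mul(Rational(7105, 18663), Pow(Add(Add(-7765, -1283), -27693), -1)) = Mul(Rational(7105, 18663), Pow(Add(-9048, -27693), -1)) = Mul(Rational(7105, 18663), Pow(-36741, -1)) = Mul(Rational(7105, 18663), Rational(-1, 36741)) = Rational(-7105, 685697283)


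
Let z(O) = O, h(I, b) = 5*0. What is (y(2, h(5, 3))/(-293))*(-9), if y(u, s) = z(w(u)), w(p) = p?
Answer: 18/293 ≈ 0.061433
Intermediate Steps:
h(I, b) = 0
y(u, s) = u
(y(2, h(5, 3))/(-293))*(-9) = (2/(-293))*(-9) = (2*(-1/293))*(-9) = -2/293*(-9) = 18/293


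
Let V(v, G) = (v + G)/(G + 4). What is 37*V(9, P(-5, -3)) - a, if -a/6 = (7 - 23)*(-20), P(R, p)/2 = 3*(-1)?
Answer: 3729/2 ≈ 1864.5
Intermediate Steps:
P(R, p) = -6 (P(R, p) = 2*(3*(-1)) = 2*(-3) = -6)
V(v, G) = (G + v)/(4 + G)
a = -1920 (a = -6*(7 - 23)*(-20) = -(-96)*(-20) = -6*320 = -1920)
37*V(9, P(-5, -3)) - a = 37*((-6 + 9)/(4 - 6)) - 1*(-1920) = 37*(3/(-2)) + 1920 = 37*(-1/2*3) + 1920 = 37*(-3/2) + 1920 = -111/2 + 1920 = 3729/2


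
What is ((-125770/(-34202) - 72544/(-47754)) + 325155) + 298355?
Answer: 36370583536841/58331511 ≈ 6.2352e+5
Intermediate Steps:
((-125770/(-34202) - 72544/(-47754)) + 325155) + 298355 = ((-125770*(-1/34202) - 72544*(-1/47754)) + 325155) + 298355 = ((62885/17101 + 36272/23877) + 325155) + 298355 = (303113231/58331511 + 325155) + 298355 = 18967085572436/58331511 + 298355 = 36370583536841/58331511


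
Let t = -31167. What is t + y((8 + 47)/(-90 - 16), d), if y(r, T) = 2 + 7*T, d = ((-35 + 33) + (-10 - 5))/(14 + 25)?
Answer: -1215554/39 ≈ -31168.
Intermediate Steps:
d = -17/39 (d = (-2 - 15)/39 = -17*1/39 = -17/39 ≈ -0.43590)
t + y((8 + 47)/(-90 - 16), d) = -31167 + (2 + 7*(-17/39)) = -31167 + (2 - 119/39) = -31167 - 41/39 = -1215554/39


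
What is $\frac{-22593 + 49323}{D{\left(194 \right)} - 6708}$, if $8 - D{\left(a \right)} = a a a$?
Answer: $- \frac{4455}{1218014} \approx -0.0036576$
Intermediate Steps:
$D{\left(a \right)} = 8 - a^{3}$ ($D{\left(a \right)} = 8 - a a a = 8 - a^{2} a = 8 - a^{3}$)
$\frac{-22593 + 49323}{D{\left(194 \right)} - 6708} = \frac{-22593 + 49323}{\left(8 - 194^{3}\right) - 6708} = \frac{26730}{\left(8 - 7301384\right) - 6708} = \frac{26730}{-7301376 - 6708} = \frac{26730}{-7308084} = 26730 \left(- \frac{1}{7308084}\right) = - \frac{4455}{1218014}$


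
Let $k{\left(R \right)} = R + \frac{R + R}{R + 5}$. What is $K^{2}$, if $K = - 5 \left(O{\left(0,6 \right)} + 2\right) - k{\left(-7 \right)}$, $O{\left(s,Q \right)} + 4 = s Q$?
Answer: $100$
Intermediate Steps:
$O{\left(s,Q \right)} = -4 + Q s$ ($O{\left(s,Q \right)} = -4 + s Q = -4 + Q s$)
$k{\left(R \right)} = R + \frac{2 R}{5 + R}$
$K = 10$ ($K = - 5 \left(\left(-4 + 6 \cdot 0\right) + 2\right) - - \frac{7 \left(7 - 7\right)}{5 - 7} = - 5 \left(\left(-4 + 0\right) + 2\right) - \left(-7\right) \frac{1}{-2} \cdot 0 = - 5 \left(-4 + 2\right) - \left(-7\right) \left(- \frac{1}{2}\right) 0 = \left(-5\right) \left(-2\right) - 0 = 10 + 0 = 10$)
$K^{2} = 10^{2} = 100$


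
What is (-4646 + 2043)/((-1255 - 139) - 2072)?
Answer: 2603/3466 ≈ 0.75101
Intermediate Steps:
(-4646 + 2043)/((-1255 - 139) - 2072) = -2603/(-1394 - 2072) = -2603/(-3466) = -2603*(-1/3466) = 2603/3466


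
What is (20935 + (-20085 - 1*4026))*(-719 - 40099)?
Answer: 129637968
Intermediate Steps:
(20935 + (-20085 - 1*4026))*(-719 - 40099) = (20935 + (-20085 - 4026))*(-40818) = (20935 - 24111)*(-40818) = -3176*(-40818) = 129637968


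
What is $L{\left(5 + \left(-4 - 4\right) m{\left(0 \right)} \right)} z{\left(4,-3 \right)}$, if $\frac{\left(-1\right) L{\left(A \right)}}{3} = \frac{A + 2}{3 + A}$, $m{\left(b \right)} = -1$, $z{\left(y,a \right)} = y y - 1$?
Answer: $- \frac{675}{16} \approx -42.188$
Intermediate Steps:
$z{\left(y,a \right)} = -1 + y^{2}$ ($z{\left(y,a \right)} = y^{2} - 1 = -1 + y^{2}$)
$L{\left(A \right)} = - \frac{3 \left(2 + A\right)}{3 + A}$ ($L{\left(A \right)} = - 3 \frac{A + 2}{3 + A} = - 3 \frac{2 + A}{3 + A} = - \frac{3 \left(2 + A\right)}{3 + A}$)
$L{\left(5 + \left(-4 - 4\right) m{\left(0 \right)} \right)} z{\left(4,-3 \right)} = \frac{3 \left(-2 - \left(5 + \left(-4 - 4\right) \left(-1\right)\right)\right)}{3 + \left(5 + \left(-4 - 4\right) \left(-1\right)\right)} \left(-1 + 4^{2}\right) = \frac{3 \left(-2 - \left(5 - -8\right)\right)}{3 + \left(5 - -8\right)} \left(-1 + 16\right) = \frac{3 \left(-2 - \left(5 + 8\right)\right)}{3 + \left(5 + 8\right)} 15 = \frac{3 \left(-2 - 13\right)}{3 + 13} \cdot 15 = \frac{3 \left(-2 - 13\right)}{16} \cdot 15 = 3 \cdot \frac{1}{16} \left(-15\right) 15 = \left(- \frac{45}{16}\right) 15 = - \frac{675}{16}$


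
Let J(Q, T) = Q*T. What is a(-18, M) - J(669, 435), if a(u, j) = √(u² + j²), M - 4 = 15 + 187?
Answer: -291015 + 2*√10690 ≈ -2.9081e+5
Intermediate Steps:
M = 206 (M = 4 + (15 + 187) = 4 + 202 = 206)
a(u, j) = √(j² + u²)
a(-18, M) - J(669, 435) = √(206² + (-18)²) - 669*435 = √(42436 + 324) - 1*291015 = √42760 - 291015 = 2*√10690 - 291015 = -291015 + 2*√10690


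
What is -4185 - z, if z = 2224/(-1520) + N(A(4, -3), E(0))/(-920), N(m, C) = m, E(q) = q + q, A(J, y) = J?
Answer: -18282037/4370 ≈ -4183.5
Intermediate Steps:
E(q) = 2*q
z = -6413/4370 (z = 2224/(-1520) + 4/(-920) = 2224*(-1/1520) + 4*(-1/920) = -139/95 - 1/230 = -6413/4370 ≈ -1.4675)
-4185 - z = -4185 - 1*(-6413/4370) = -4185 + 6413/4370 = -18282037/4370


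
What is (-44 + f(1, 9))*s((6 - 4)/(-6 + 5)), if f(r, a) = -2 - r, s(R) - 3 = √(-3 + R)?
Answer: -141 - 47*I*√5 ≈ -141.0 - 105.1*I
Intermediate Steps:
s(R) = 3 + √(-3 + R)
(-44 + f(1, 9))*s((6 - 4)/(-6 + 5)) = (-44 + (-2 - 1*1))*(3 + √(-3 + (6 - 4)/(-6 + 5))) = (-44 + (-2 - 1))*(3 + √(-3 + 2/(-1))) = (-44 - 3)*(3 + √(-3 + 2*(-1))) = -47*(3 + √(-3 - 2)) = -47*(3 + √(-5)) = -47*(3 + I*√5) = -141 - 47*I*√5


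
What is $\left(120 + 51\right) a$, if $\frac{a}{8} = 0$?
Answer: $0$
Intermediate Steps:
$a = 0$ ($a = 8 \cdot 0 = 0$)
$\left(120 + 51\right) a = \left(120 + 51\right) 0 = 171 \cdot 0 = 0$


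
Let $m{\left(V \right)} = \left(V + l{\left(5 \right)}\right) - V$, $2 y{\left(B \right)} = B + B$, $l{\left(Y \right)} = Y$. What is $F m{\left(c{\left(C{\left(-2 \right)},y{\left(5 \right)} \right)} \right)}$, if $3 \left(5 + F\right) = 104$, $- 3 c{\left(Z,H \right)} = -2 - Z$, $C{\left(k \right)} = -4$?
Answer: $\frac{445}{3} \approx 148.33$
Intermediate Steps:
$y{\left(B \right)} = B$ ($y{\left(B \right)} = \frac{B + B}{2} = \frac{2 B}{2} = B$)
$c{\left(Z,H \right)} = \frac{2}{3} + \frac{Z}{3}$ ($c{\left(Z,H \right)} = - \frac{-2 - Z}{3} = \frac{2}{3} + \frac{Z}{3}$)
$F = \frac{89}{3}$ ($F = -5 + \frac{1}{3} \cdot 104 = -5 + \frac{104}{3} = \frac{89}{3} \approx 29.667$)
$m{\left(V \right)} = 5$ ($m{\left(V \right)} = \left(V + 5\right) - V = \left(5 + V\right) - V = 5$)
$F m{\left(c{\left(C{\left(-2 \right)},y{\left(5 \right)} \right)} \right)} = \frac{89}{3} \cdot 5 = \frac{445}{3}$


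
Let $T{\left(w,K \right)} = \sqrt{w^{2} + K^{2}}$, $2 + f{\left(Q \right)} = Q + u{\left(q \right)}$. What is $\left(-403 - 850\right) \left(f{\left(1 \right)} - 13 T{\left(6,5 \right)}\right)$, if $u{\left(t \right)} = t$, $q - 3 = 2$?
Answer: $-5012 + 16289 \sqrt{61} \approx 1.2221 \cdot 10^{5}$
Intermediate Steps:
$q = 5$ ($q = 3 + 2 = 5$)
$f{\left(Q \right)} = 3 + Q$ ($f{\left(Q \right)} = -2 + \left(Q + 5\right) = -2 + \left(5 + Q\right) = 3 + Q$)
$T{\left(w,K \right)} = \sqrt{K^{2} + w^{2}}$
$\left(-403 - 850\right) \left(f{\left(1 \right)} - 13 T{\left(6,5 \right)}\right) = \left(-403 - 850\right) \left(\left(3 + 1\right) - 13 \sqrt{5^{2} + 6^{2}}\right) = - 1253 \left(4 - 13 \sqrt{25 + 36}\right) = - 1253 \left(4 - 13 \sqrt{61}\right) = -5012 + 16289 \sqrt{61}$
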